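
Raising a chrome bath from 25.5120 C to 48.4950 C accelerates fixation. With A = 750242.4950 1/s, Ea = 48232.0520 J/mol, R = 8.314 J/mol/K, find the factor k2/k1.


T1 = 25.5120 + 273.15 = 298.6620 K; T2 = 48.4950 + 273.15 = 321.6450 K
k1 = A * exp(-Ea/(R*T1)) = 750242.4950 * exp(-48232.0520/(8.314*298.6620)) = 0.00274997 1/s
k2 = A * exp(-Ea/(R*T2)) = 750242.4950 * exp(-48232.0520/(8.314*321.6450)) = 0.0110182 1/s
k2/k1 = 0.0110182 / 0.00274997 = 4.0067


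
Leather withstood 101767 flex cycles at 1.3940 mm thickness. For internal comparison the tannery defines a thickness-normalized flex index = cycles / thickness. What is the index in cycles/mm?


Formula: Index = cycles / thickness
Substituting: Index = 101767 / 1.3940
Result: 73003.5868 cycles/mm


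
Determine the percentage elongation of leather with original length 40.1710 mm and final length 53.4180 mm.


Formula: Elongation = (Lf - L0) / L0 * 100
Substituting: Elongation = (53.4180 - 40.1710) / 40.1710 * 100
Result: 32.9765 %


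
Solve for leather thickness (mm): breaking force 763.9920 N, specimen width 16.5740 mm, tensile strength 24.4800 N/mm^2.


Formula: t = F / (TS * w)
Substituting: t = 763.9920 / (24.4800 * 16.5740)
Result: 1.8830 mm


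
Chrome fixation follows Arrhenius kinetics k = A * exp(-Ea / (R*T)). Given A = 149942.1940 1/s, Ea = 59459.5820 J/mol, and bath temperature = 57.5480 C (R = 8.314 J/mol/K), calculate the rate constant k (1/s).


T_K = T_C + 273.15 = 57.5480 + 273.15 = 330.6980 K
exponent = -Ea / (R * T_K) = -59459.5820 / (8.314 * 330.6980) = -21.6262
k = A * exp(exponent) = 149942.1940 * exp(-21.6262) = 6.0783e-05 1/s


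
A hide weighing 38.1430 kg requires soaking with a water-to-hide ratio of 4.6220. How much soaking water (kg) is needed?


Formula: Water = hide_weight * ratio
Substituting: Water = 38.1430 * 4.6220
Result: 176.2969 kg


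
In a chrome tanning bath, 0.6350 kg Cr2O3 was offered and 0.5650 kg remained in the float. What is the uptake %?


Formula: Uptake = (offered - residual) / offered * 100
Substituting: Uptake = (0.6350 - 0.5650) / 0.6350 * 100
Result: 11.0236 %


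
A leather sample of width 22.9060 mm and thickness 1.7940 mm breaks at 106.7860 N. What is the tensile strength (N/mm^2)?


Formula: TS = force / (width * thickness)
Substituting: TS = 106.7860 / (22.9060 * 1.7940)
Result: 2.5986 N/mm^2


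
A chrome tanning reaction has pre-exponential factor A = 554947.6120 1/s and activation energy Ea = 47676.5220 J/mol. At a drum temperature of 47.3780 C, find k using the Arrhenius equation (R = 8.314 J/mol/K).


T_K = T_C + 273.15 = 47.3780 + 273.15 = 320.5280 K
exponent = -Ea / (R * T_K) = -47676.5220 / (8.314 * 320.5280) = -17.8908
k = A * exp(exponent) = 554947.6120 * exp(-17.8908) = 0.00942752 1/s


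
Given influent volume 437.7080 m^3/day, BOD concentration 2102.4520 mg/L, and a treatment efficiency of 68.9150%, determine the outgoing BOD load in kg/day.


Load_in = volume * conc / 1000 = 437.7080 * 2102.4520 / 1000 = 920.2601 kg/day
Removed = Load_in * eff / 100 = 920.2601 * 68.9150 / 100 = 634.1972 kg/day
Load_out = Load_in - Removed = 920.2601 - 634.1972 = 286.0628 kg/day


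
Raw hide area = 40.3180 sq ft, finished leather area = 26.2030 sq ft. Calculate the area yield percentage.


Formula: Yield = finished / raw * 100
Substituting: Yield = 26.2030 / 40.3180 * 100
Result: 64.9908 %


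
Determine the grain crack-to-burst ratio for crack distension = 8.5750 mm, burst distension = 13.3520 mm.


Formula: Ratio = crack / burst
Substituting: Ratio = 8.5750 / 13.3520
Result: 0.6422


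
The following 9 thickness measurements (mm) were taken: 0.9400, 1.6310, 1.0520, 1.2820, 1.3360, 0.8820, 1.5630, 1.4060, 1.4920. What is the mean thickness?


Formula: Average = sum / n
Substituting: Average = 11.5840 / 9
Result: 1.2871 mm


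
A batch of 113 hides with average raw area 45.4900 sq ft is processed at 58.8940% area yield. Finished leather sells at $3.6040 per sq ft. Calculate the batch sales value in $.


Raw_total = N * avg_area = 113 * 45.4900 = 5140.3700 sq ft
Finished = Raw_total * yield / 100 = 5140.3700 * 58.8940 / 100 = 3027.3695 sq ft
Value = Finished * price = 3027.3695 * 3.6040 = 10910.6397 $


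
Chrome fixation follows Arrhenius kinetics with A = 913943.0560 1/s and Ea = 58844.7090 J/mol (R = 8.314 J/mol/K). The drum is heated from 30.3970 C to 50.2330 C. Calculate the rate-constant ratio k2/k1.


T1 = 30.3970 + 273.15 = 303.5470 K; T2 = 50.2330 + 273.15 = 323.3830 K
k1 = A * exp(-Ea/(R*T1)) = 913943.0560 * exp(-58844.7090/(8.314*303.5470)) = 6.8313e-05 1/s
k2 = A * exp(-Ea/(R*T2)) = 913943.0560 * exp(-58844.7090/(8.314*323.3830)) = 2.8553e-04 1/s
k2/k1 = 2.8553e-04 / 6.8313e-05 = 4.1797


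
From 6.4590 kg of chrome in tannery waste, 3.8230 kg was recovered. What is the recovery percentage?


Formula: Recovery = recovered / input * 100
Substituting: Recovery = 3.8230 / 6.4590 * 100
Result: 59.1887 %


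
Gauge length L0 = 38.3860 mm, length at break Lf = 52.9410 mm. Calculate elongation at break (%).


Formula: Elongation = (Lf - L0) / L0 * 100
Substituting: Elongation = (52.9410 - 38.3860) / 38.3860 * 100
Result: 37.9175 %


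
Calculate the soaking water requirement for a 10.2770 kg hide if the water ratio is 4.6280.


Formula: Water = hide_weight * ratio
Substituting: Water = 10.2770 * 4.6280
Result: 47.5620 kg


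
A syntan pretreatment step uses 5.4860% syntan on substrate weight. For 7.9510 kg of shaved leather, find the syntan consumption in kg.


Formula: Syntan = substrate * pct / 100
Substituting: Syntan = 7.9510 * 5.4860 / 100
Result: 0.4362 kg


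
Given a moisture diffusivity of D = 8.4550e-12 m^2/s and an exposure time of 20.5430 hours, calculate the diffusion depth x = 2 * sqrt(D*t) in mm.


t = 20.5430 hr * 3600 = 73954.8000 s
D * t = 8.4550e-12 * 73954.8000 = 6.2529e-07
x = 2 * sqrt(D*t) = 2 * sqrt(6.2529e-07) = 0.0015815 m = 1.5815 mm


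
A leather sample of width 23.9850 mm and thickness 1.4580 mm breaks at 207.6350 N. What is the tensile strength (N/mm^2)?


Formula: TS = force / (width * thickness)
Substituting: TS = 207.6350 / (23.9850 * 1.4580)
Result: 5.9375 N/mm^2


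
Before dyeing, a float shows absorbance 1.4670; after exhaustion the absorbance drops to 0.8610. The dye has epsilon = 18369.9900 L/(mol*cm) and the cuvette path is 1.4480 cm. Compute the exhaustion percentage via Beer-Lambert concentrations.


c_initial = A_i / (epsilon * l) = 1.4670 / (18369.9900 * 1.4480) = 5.5151e-05 mol/L
c_final = A_f / (epsilon * l) = 0.8610 / (18369.9900 * 1.4480) = 3.2369e-05 mol/L
Exhaustion = (c_initial - c_final) / c_initial * 100 = (5.5151e-05 - 3.2369e-05) / 5.5151e-05 * 100 = 41.3088 %


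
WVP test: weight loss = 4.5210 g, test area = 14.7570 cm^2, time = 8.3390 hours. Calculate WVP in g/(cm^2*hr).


Formula: WVP = loss / (area * time)
Substituting: WVP = 4.5210 / (14.7570 * 8.3390)
Result: 0.0367386 g/(cm^2*hr)


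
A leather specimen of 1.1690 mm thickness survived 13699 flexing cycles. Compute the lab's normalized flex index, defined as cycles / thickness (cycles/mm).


Formula: Index = cycles / thickness
Substituting: Index = 13699 / 1.1690
Result: 11718.5629 cycles/mm


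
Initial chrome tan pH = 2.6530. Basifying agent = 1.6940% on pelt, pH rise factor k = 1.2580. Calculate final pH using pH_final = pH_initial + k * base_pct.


Formula: pH_final = pH_initial + k * base_pct
Substituting: pH_final = 2.6530 + 1.2580 * 1.6940
Result: 4.7841


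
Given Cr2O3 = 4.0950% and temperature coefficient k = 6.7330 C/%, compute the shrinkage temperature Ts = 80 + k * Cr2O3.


Formula: Ts = 80 + k * Cr2O3
Substituting: Ts = 80 + 6.7330 * 4.0950
Result: 107.5716 C


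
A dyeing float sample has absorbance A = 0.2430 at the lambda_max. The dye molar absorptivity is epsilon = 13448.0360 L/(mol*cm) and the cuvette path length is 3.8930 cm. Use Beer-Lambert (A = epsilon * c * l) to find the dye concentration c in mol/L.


Formula: c = A / (epsilon * l)
Substituting: c = 0.2430 / (13448.0360 * 3.8930)
Result: 4.6415e-06 mol/L


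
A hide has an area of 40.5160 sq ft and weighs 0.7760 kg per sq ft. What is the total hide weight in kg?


Formula: Weight = area * weight_per_sqft
Substituting: Weight = 40.5160 * 0.7760
Result: 31.4404 kg


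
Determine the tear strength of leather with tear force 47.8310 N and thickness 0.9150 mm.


Formula: Tear strength = force / thickness
Substituting: Tear strength = 47.8310 / 0.9150
Result: 52.2743 N/mm


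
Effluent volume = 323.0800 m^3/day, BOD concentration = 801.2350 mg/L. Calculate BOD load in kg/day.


Formula: BOD_load = volume * conc / 1000
Substituting: BOD_load = 323.0800 * 801.2350 / 1000
Result: 258.8630 kg/day


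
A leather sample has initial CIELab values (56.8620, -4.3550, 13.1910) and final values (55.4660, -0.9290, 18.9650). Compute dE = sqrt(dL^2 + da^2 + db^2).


dL = -1.3960, da = 3.4260, db = 5.7740
dE = sqrt((-1.3960)^2 + 3.4260^2 + 5.7740^2) = 6.8575


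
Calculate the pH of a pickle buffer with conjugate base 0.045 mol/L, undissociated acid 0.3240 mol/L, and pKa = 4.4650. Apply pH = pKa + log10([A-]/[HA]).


ratio = [A-] / [HA] = 0.045 / 0.3240 = 0.1389
log10(ratio) = -0.8573
pH = pKa + log10(ratio) = 4.4650 - 0.8573 = 3.6077


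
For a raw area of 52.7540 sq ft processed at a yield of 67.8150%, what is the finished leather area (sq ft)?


Formula: finished = raw * yield / 100
Substituting: finished = 52.7540 * 67.8150 / 100
Result: 35.7751 sq ft


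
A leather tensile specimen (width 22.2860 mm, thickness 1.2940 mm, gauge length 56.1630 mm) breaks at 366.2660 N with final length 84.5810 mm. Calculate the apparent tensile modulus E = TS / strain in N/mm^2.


TS = F / (w * t) = 366.2660 / (22.2860 * 1.2940) = 12.7008 N/mm^2
strain = (Lf - L0) / L0 = (84.5810 - 56.1630) / 56.1630 = 0.5060
E = TS / strain = 12.7008 / 0.5060 = 25.1008 N/mm^2


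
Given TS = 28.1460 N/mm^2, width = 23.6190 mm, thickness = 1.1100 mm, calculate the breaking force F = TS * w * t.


Formula: F = TS * w * t
Substituting: F = 28.1460 * 23.6190 * 1.1100
Result: 737.9062 N


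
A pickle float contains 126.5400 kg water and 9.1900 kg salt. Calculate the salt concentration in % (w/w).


Formula: Conc = salt / (water + salt) * 100
Substituting: Conc = 9.1900 / (126.5400 + 9.1900) * 100
Result: 6.7708 %


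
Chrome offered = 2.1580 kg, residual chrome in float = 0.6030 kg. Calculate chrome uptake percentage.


Formula: Uptake = (offered - residual) / offered * 100
Substituting: Uptake = (2.1580 - 0.6030) / 2.1580 * 100
Result: 72.0575 %


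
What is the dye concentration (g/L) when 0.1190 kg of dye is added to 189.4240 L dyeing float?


Formula: Conc = dye_mass(kg) / volume(L) * 1000
Substituting: Conc = 0.1190 / 189.4240 * 1000
Result: 0.6282 g/L


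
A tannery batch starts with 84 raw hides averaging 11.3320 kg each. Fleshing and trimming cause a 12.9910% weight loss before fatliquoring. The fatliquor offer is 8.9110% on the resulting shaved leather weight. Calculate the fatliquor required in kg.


Total_raw = N * avg_wt = 84 * 11.3320 = 951.8880 kg
Substrate = Total_raw * (1 - loss/100) = 951.8880 * (1 - 12.9910/100) = 828.2282 kg
Fat = Substrate * pct / 100 = 828.2282 * 8.9110 / 100 = 73.8034 kg


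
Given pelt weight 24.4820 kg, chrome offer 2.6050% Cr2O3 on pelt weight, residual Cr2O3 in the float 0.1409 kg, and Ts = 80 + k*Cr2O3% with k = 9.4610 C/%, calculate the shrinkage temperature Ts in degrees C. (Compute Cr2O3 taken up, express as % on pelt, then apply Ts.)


Offered = pelt * offer_pct / 100 = 24.4820 * 2.6050 / 100 = 0.6378 kg
Uptake = offered - residual = 0.6378 - 0.1409 = 0.4969 kg
Cr2O3% on pelt = uptake / pelt * 100 = 0.4969 / 24.4820 * 100 = 2.0295 %
Ts = 80 + k * Cr2O3% = 80 + 9.4610 * 2.0295 = 99.2009 C


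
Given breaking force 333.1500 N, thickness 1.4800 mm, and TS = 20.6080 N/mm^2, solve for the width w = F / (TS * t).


Formula: w = F / (TS * t)
Substituting: w = 333.1500 / (20.6080 * 1.4800)
Result: 10.9230 mm


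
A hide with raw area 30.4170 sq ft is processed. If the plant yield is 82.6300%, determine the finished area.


Formula: finished = raw * yield / 100
Substituting: finished = 30.4170 * 82.6300 / 100
Result: 25.1336 sq ft


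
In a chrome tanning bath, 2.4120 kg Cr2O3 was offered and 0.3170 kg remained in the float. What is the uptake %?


Formula: Uptake = (offered - residual) / offered * 100
Substituting: Uptake = (2.4120 - 0.3170) / 2.4120 * 100
Result: 86.8574 %


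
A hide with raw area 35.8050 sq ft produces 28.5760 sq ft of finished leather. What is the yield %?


Formula: Yield = finished / raw * 100
Substituting: Yield = 28.5760 / 35.8050 * 100
Result: 79.8101 %


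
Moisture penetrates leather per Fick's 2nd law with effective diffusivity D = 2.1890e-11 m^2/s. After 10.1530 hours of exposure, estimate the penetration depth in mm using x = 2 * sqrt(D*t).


t = 10.1530 hr * 3600 = 36550.8000 s
D * t = 2.1890e-11 * 36550.8000 = 8.0010e-07
x = 2 * sqrt(D*t) = 2 * sqrt(8.0010e-07) = 0.00178896 m = 1.7890 mm


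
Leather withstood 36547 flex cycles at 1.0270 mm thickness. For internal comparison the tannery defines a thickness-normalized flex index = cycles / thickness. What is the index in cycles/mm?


Formula: Index = cycles / thickness
Substituting: Index = 36547 / 1.0270
Result: 35586.1733 cycles/mm


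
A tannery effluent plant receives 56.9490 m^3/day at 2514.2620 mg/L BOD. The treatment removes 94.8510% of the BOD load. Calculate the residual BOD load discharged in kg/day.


Load_in = volume * conc / 1000 = 56.9490 * 2514.2620 / 1000 = 143.1847 kg/day
Removed = Load_in * eff / 100 = 143.1847 * 94.8510 / 100 = 135.8121 kg/day
Load_out = Load_in - Removed = 143.1847 - 135.8121 = 7.3726 kg/day


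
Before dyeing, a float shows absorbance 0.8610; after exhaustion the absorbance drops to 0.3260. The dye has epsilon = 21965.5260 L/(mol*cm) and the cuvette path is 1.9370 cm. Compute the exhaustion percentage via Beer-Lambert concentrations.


c_initial = A_i / (epsilon * l) = 0.8610 / (21965.5260 * 1.9370) = 2.0236e-05 mol/L
c_final = A_f / (epsilon * l) = 0.3260 / (21965.5260 * 1.9370) = 7.6621e-06 mol/L
Exhaustion = (c_initial - c_final) / c_initial * 100 = (2.0236e-05 - 7.6621e-06) / 2.0236e-05 * 100 = 62.1370 %


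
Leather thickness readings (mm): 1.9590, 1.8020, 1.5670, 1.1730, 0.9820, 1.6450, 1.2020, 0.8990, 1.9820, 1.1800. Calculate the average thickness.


Formula: Average = sum / n
Substituting: Average = 14.3910 / 10
Result: 1.4391 mm


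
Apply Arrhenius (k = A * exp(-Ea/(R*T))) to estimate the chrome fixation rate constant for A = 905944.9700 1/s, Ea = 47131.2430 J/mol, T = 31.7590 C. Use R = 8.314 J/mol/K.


T_K = T_C + 273.15 = 31.7590 + 273.15 = 304.9090 K
exponent = -Ea / (R * T_K) = -47131.2430 / (8.314 * 304.9090) = -18.5921
k = A * exp(exponent) = 905944.9700 * exp(-18.5921) = 0.00763224 1/s


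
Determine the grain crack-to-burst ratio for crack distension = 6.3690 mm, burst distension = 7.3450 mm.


Formula: Ratio = crack / burst
Substituting: Ratio = 6.3690 / 7.3450
Result: 0.8671


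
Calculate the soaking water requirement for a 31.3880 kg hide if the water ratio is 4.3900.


Formula: Water = hide_weight * ratio
Substituting: Water = 31.3880 * 4.3900
Result: 137.7933 kg


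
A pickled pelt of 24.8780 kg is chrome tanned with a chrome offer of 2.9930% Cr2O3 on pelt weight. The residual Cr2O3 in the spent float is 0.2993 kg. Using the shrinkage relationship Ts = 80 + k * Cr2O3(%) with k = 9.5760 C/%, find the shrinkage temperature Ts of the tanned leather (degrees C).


Offered = pelt * offer_pct / 100 = 24.8780 * 2.9930 / 100 = 0.7446 kg
Uptake = offered - residual = 0.7446 - 0.2993 = 0.4453 kg
Cr2O3% on pelt = uptake / pelt * 100 = 0.4453 / 24.8780 * 100 = 1.7899 %
Ts = 80 + k * Cr2O3% = 80 + 9.5760 * 1.7899 = 97.1404 C


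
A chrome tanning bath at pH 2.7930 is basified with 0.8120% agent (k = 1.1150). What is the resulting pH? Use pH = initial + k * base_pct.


Formula: pH_final = pH_initial + k * base_pct
Substituting: pH_final = 2.7930 + 1.1150 * 0.8120
Result: 3.6984


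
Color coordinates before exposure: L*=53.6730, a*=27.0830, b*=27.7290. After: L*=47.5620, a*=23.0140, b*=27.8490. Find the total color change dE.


dL = -6.1110, da = -4.0690, db = 0.1200
dE = sqrt((-6.1110)^2 + (-4.0690)^2 + 0.1200^2) = 7.3427


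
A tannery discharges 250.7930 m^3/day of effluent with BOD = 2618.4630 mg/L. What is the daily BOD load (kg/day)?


Formula: BOD_load = volume * conc / 1000
Substituting: BOD_load = 250.7930 * 2618.4630 / 1000
Result: 656.6922 kg/day


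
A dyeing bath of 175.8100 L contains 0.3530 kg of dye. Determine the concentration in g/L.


Formula: Conc = dye_mass(kg) / volume(L) * 1000
Substituting: Conc = 0.3530 / 175.8100 * 1000
Result: 2.0078 g/L


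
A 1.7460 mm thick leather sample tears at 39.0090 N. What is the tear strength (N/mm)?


Formula: Tear strength = force / thickness
Substituting: Tear strength = 39.0090 / 1.7460
Result: 22.3419 N/mm


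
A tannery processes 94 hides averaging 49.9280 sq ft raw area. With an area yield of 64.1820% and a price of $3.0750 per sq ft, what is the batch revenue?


Raw_total = N * avg_area = 94 * 49.9280 = 4693.2320 sq ft
Finished = Raw_total * yield / 100 = 4693.2320 * 64.1820 / 100 = 3012.2102 sq ft
Value = Finished * price = 3012.2102 * 3.0750 = 9262.5462 $


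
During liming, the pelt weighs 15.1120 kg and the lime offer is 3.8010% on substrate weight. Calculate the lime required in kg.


Formula: Lime = substrate * pct / 100
Substituting: Lime = 15.1120 * 3.8010 / 100
Result: 0.5744 kg


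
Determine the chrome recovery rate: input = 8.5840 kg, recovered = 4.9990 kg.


Formula: Recovery = recovered / input * 100
Substituting: Recovery = 4.9990 / 8.5840 * 100
Result: 58.2363 %


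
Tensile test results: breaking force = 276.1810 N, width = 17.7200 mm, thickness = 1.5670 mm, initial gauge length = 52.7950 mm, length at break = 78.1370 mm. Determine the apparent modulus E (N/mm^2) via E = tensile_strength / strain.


TS = F / (w * t) = 276.1810 / (17.7200 * 1.5670) = 9.9463 N/mm^2
strain = (Lf - L0) / L0 = (78.1370 - 52.7950) / 52.7950 = 0.4800
E = TS / strain = 9.9463 / 0.4800 = 20.7211 N/mm^2


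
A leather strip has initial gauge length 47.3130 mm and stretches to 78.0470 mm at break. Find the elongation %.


Formula: Elongation = (Lf - L0) / L0 * 100
Substituting: Elongation = (78.0470 - 47.3130) / 47.3130 * 100
Result: 64.9589 %


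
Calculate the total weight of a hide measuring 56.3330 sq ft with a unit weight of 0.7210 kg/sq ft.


Formula: Weight = area * weight_per_sqft
Substituting: Weight = 56.3330 * 0.7210
Result: 40.6161 kg


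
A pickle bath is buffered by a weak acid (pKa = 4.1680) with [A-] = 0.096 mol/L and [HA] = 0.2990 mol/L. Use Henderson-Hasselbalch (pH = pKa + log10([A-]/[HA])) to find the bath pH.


ratio = [A-] / [HA] = 0.096 / 0.2990 = 0.3211
log10(ratio) = -0.4934
pH = pKa + log10(ratio) = 4.1680 - 0.4934 = 3.6746


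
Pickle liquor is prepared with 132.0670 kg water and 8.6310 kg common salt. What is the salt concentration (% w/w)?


Formula: Conc = salt / (water + salt) * 100
Substituting: Conc = 8.6310 / (132.0670 + 8.6310) * 100
Result: 6.1344 %


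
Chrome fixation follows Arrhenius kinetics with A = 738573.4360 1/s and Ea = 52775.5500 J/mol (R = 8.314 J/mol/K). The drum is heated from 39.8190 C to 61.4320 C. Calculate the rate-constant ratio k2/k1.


T1 = 39.8190 + 273.15 = 312.9690 K; T2 = 61.4320 + 273.15 = 334.5820 K
k1 = A * exp(-Ea/(R*T1)) = 738573.4360 * exp(-52775.5500/(8.314*312.9690)) = 0.00114767 1/s
k2 = A * exp(-Ea/(R*T2)) = 738573.4360 * exp(-52775.5500/(8.314*334.5820)) = 0.00425427 1/s
k2/k1 = 0.00425427 / 0.00114767 = 3.7069


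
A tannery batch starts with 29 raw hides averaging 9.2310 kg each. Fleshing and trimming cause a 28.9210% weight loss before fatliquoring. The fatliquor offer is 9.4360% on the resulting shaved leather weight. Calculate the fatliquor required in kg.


Total_raw = N * avg_wt = 29 * 9.2310 = 267.6990 kg
Substrate = Total_raw * (1 - loss/100) = 267.6990 * (1 - 28.9210/100) = 190.2778 kg
Fat = Substrate * pct / 100 = 190.2778 * 9.4360 / 100 = 17.9546 kg


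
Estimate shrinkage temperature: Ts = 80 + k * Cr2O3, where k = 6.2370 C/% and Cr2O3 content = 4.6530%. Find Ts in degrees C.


Formula: Ts = 80 + k * Cr2O3
Substituting: Ts = 80 + 6.2370 * 4.6530
Result: 109.0208 C


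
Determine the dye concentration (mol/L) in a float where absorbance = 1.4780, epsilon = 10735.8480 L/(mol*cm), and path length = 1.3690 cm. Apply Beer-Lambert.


Formula: c = A / (epsilon * l)
Substituting: c = 1.4780 / (10735.8480 * 1.3690)
Result: 1.0056e-04 mol/L


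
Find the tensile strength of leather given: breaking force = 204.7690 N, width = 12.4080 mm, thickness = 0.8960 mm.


Formula: TS = force / (width * thickness)
Substituting: TS = 204.7690 / (12.4080 * 0.8960)
Result: 18.4185 N/mm^2


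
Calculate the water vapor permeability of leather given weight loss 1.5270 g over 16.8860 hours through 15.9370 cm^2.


Formula: WVP = loss / (area * time)
Substituting: WVP = 1.5270 / (15.9370 * 16.8860)
Result: 0.00567421 g/(cm^2*hr)


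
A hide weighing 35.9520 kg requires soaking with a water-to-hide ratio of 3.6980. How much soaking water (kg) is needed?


Formula: Water = hide_weight * ratio
Substituting: Water = 35.9520 * 3.6980
Result: 132.9505 kg


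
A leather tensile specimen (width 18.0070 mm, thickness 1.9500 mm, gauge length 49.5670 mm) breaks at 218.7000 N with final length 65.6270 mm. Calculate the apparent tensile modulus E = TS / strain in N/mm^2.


TS = F / (w * t) = 218.7000 / (18.0070 * 1.9500) = 6.2283 N/mm^2
strain = (Lf - L0) / L0 = (65.6270 - 49.5670) / 49.5670 = 0.3240
E = TS / strain = 6.2283 / 0.3240 = 19.2229 N/mm^2


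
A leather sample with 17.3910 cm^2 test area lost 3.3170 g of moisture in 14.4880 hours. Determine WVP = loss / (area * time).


Formula: WVP = loss / (area * time)
Substituting: WVP = 3.3170 / (17.3910 * 14.4880)
Result: 0.0131647 g/(cm^2*hr)


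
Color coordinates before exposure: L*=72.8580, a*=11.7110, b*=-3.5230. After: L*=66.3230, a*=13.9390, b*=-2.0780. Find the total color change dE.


dL = -6.5350, da = 2.2280, db = 1.4450
dE = sqrt((-6.5350)^2 + 2.2280^2 + 1.4450^2) = 7.0540


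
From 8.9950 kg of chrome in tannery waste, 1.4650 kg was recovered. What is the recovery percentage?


Formula: Recovery = recovered / input * 100
Substituting: Recovery = 1.4650 / 8.9950 * 100
Result: 16.2868 %


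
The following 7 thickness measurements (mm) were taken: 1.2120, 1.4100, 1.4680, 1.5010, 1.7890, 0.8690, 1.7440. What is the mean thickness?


Formula: Average = sum / n
Substituting: Average = 9.9930 / 7
Result: 1.4276 mm


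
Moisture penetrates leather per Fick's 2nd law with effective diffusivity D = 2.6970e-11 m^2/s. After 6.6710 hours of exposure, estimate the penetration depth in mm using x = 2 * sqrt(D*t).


t = 6.6710 hr * 3600 = 24015.6000 s
D * t = 2.6970e-11 * 24015.6000 = 6.4770e-07
x = 2 * sqrt(D*t) = 2 * sqrt(6.4770e-07) = 0.0016096 m = 1.6096 mm


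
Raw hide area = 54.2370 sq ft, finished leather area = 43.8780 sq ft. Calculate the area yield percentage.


Formula: Yield = finished / raw * 100
Substituting: Yield = 43.8780 / 54.2370 * 100
Result: 80.9005 %


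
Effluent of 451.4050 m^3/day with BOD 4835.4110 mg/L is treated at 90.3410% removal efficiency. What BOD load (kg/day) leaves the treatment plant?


Load_in = volume * conc / 1000 = 451.4050 * 4835.4110 / 1000 = 2182.7287 kg/day
Removed = Load_in * eff / 100 = 2182.7287 * 90.3410 / 100 = 1971.8989 kg/day
Load_out = Load_in - Removed = 2182.7287 - 1971.8989 = 210.8298 kg/day


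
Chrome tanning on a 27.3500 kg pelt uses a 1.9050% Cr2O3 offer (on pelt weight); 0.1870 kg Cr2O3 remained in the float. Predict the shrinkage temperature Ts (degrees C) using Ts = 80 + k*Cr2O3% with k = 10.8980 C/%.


Offered = pelt * offer_pct / 100 = 27.3500 * 1.9050 / 100 = 0.5210 kg
Uptake = offered - residual = 0.5210 - 0.1870 = 0.3340 kg
Cr2O3% on pelt = uptake / pelt * 100 = 0.3340 / 27.3500 * 100 = 1.2213 %
Ts = 80 + k * Cr2O3% = 80 + 10.8980 * 1.2213 = 93.3094 C


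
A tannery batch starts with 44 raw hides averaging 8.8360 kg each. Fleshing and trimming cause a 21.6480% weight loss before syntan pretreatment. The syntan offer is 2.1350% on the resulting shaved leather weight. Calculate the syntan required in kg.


Total_raw = N * avg_wt = 44 * 8.8360 = 388.7840 kg
Substrate = Total_raw * (1 - loss/100) = 388.7840 * (1 - 21.6480/100) = 304.6200 kg
Syntan = Substrate * pct / 100 = 304.6200 * 2.1350 / 100 = 6.5036 kg


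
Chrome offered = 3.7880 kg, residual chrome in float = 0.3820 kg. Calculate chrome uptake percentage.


Formula: Uptake = (offered - residual) / offered * 100
Substituting: Uptake = (3.7880 - 0.3820) / 3.7880 * 100
Result: 89.9155 %


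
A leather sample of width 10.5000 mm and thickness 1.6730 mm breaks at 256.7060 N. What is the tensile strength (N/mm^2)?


Formula: TS = force / (width * thickness)
Substituting: TS = 256.7060 / (10.5000 * 1.6730)
Result: 14.6134 N/mm^2


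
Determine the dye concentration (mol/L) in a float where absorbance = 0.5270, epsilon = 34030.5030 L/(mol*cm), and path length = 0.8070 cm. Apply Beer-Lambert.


Formula: c = A / (epsilon * l)
Substituting: c = 0.5270 / (34030.5030 * 0.8070)
Result: 1.9190e-05 mol/L


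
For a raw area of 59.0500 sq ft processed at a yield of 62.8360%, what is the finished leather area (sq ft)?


Formula: finished = raw * yield / 100
Substituting: finished = 59.0500 * 62.8360 / 100
Result: 37.1047 sq ft


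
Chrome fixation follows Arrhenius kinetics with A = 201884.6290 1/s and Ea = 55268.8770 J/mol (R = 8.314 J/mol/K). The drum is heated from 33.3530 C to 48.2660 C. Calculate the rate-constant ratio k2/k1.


T1 = 33.3530 + 273.15 = 306.5030 K; T2 = 48.2660 + 273.15 = 321.4160 K
k1 = A * exp(-Ea/(R*T1)) = 201884.6290 * exp(-55268.8770/(8.314*306.5030)) = 7.6872e-05 1/s
k2 = A * exp(-Ea/(R*T2)) = 201884.6290 * exp(-55268.8770/(8.314*321.4160)) = 2.1028e-04 1/s
k2/k1 = 2.1028e-04 / 7.6872e-05 = 2.7355


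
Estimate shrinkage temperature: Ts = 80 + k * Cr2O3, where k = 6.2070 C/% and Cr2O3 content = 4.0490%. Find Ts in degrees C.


Formula: Ts = 80 + k * Cr2O3
Substituting: Ts = 80 + 6.2070 * 4.0490
Result: 105.1321 C


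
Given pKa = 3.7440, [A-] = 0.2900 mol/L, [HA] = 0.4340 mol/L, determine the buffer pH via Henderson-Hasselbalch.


ratio = [A-] / [HA] = 0.2900 / 0.4340 = 0.6682
log10(ratio) = -0.1751
pH = pKa + log10(ratio) = 3.7440 - 0.1751 = 3.5689


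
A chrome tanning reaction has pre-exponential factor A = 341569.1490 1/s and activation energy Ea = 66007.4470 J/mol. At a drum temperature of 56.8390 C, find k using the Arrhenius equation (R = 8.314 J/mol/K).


T_K = T_C + 273.15 = 56.8390 + 273.15 = 329.9890 K
exponent = -Ea / (R * T_K) = -66007.4470 / (8.314 * 329.9890) = -24.0593
k = A * exp(exponent) = 341569.1490 * exp(-24.0593) = 1.2152e-05 1/s


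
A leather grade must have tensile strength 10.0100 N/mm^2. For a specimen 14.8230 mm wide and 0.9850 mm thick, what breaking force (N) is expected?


Formula: F = TS * w * t
Substituting: F = 10.0100 * 14.8230 * 0.9850
Result: 146.1526 N


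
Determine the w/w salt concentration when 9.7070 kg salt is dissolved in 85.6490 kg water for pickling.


Formula: Conc = salt / (water + salt) * 100
Substituting: Conc = 9.7070 / (85.6490 + 9.7070) * 100
Result: 10.1797 %


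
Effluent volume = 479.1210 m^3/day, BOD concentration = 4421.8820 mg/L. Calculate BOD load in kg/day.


Formula: BOD_load = volume * conc / 1000
Substituting: BOD_load = 479.1210 * 4421.8820 / 1000
Result: 2118.6165 kg/day


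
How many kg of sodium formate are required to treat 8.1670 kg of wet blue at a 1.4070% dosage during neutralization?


Formula: Neutralizer = substrate * pct / 100
Substituting: Neutralizer = 8.1670 * 1.4070 / 100
Result: 0.1149 kg


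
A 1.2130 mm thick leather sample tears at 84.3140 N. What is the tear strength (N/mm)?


Formula: Tear strength = force / thickness
Substituting: Tear strength = 84.3140 / 1.2130
Result: 69.5087 N/mm


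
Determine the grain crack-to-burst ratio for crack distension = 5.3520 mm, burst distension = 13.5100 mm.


Formula: Ratio = crack / burst
Substituting: Ratio = 5.3520 / 13.5100
Result: 0.3962


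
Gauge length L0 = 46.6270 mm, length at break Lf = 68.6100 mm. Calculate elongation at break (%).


Formula: Elongation = (Lf - L0) / L0 * 100
Substituting: Elongation = (68.6100 - 46.6270) / 46.6270 * 100
Result: 47.1465 %


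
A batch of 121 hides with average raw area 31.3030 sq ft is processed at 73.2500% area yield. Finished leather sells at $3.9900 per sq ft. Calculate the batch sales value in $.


Raw_total = N * avg_area = 121 * 31.3030 = 3787.6630 sq ft
Finished = Raw_total * yield / 100 = 3787.6630 * 73.2500 / 100 = 2774.4631 sq ft
Value = Finished * price = 2774.4631 * 3.9900 = 11070.1080 $


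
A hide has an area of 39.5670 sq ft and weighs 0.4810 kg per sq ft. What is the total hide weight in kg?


Formula: Weight = area * weight_per_sqft
Substituting: Weight = 39.5670 * 0.4810
Result: 19.0317 kg


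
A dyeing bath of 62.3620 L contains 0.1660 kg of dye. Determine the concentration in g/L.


Formula: Conc = dye_mass(kg) / volume(L) * 1000
Substituting: Conc = 0.1660 / 62.3620 * 1000
Result: 2.6619 g/L


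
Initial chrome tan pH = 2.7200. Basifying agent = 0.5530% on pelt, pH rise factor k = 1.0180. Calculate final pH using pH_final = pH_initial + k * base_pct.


Formula: pH_final = pH_initial + k * base_pct
Substituting: pH_final = 2.7200 + 1.0180 * 0.5530
Result: 3.2830


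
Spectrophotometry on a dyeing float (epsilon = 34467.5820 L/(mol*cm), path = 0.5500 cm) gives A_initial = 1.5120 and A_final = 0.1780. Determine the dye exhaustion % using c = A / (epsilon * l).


c_initial = A_i / (epsilon * l) = 1.5120 / (34467.5820 * 0.5500) = 7.9759e-05 mol/L
c_final = A_f / (epsilon * l) = 0.1780 / (34467.5820 * 0.5500) = 9.3896e-06 mol/L
Exhaustion = (c_initial - c_final) / c_initial * 100 = (7.9759e-05 - 9.3896e-06) / 7.9759e-05 * 100 = 88.2275 %


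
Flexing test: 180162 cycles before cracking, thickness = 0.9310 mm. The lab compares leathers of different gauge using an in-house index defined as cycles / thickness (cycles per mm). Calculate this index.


Formula: Index = cycles / thickness
Substituting: Index = 180162 / 0.9310
Result: 193514.5005 cycles/mm


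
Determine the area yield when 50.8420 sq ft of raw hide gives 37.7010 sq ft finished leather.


Formula: Yield = finished / raw * 100
Substituting: Yield = 37.7010 / 50.8420 * 100
Result: 74.1533 %


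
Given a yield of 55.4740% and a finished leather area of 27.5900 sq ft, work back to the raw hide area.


Formula: raw = finished * 100 / yield
Substituting: raw = 27.5900 * 100 / 55.4740
Result: 49.7350 sq ft


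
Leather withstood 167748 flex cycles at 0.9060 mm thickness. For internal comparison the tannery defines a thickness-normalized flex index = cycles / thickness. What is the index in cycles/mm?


Formula: Index = cycles / thickness
Substituting: Index = 167748 / 0.9060
Result: 185152.3179 cycles/mm


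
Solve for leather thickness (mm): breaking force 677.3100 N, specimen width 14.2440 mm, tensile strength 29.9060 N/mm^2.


Formula: t = F / (TS * w)
Substituting: t = 677.3100 / (29.9060 * 14.2440)
Result: 1.5900 mm


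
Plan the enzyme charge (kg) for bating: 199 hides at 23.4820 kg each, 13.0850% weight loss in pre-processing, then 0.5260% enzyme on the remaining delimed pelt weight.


Total_raw = N * avg_wt = 199 * 23.4820 = 4672.9180 kg
Substrate = Total_raw * (1 - loss/100) = 4672.9180 * (1 - 13.0850/100) = 4061.4667 kg
Enzyme = Substrate * pct / 100 = 4061.4667 * 0.5260 / 100 = 21.3633 kg


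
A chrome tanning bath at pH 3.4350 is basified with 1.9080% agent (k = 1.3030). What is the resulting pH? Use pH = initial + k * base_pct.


Formula: pH_final = pH_initial + k * base_pct
Substituting: pH_final = 3.4350 + 1.3030 * 1.9080
Result: 5.9211


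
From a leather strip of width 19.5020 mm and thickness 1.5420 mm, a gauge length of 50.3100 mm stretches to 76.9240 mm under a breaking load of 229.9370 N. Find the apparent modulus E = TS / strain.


TS = F / (w * t) = 229.9370 / (19.5020 * 1.5420) = 7.6462 N/mm^2
strain = (Lf - L0) / L0 = (76.9240 - 50.3100) / 50.3100 = 0.5290
E = TS / strain = 7.6462 / 0.5290 = 14.4540 N/mm^2


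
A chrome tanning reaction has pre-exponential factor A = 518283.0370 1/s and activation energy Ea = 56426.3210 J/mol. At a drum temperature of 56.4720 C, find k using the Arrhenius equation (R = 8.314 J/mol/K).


T_K = T_C + 273.15 = 56.4720 + 273.15 = 329.6220 K
exponent = -Ea / (R * T_K) = -56426.3210 / (8.314 * 329.6220) = -20.5900
k = A * exp(exponent) = 518283.0370 * exp(-20.5900) = 5.9219e-04 1/s


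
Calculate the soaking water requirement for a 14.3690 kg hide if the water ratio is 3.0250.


Formula: Water = hide_weight * ratio
Substituting: Water = 14.3690 * 3.0250
Result: 43.4662 kg


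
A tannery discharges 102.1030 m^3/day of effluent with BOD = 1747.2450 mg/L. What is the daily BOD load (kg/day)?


Formula: BOD_load = volume * conc / 1000
Substituting: BOD_load = 102.1030 * 1747.2450 / 1000
Result: 178.3990 kg/day


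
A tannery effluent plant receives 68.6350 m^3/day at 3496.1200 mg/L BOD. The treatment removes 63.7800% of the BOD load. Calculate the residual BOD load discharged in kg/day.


Load_in = volume * conc / 1000 = 68.6350 * 3496.1200 / 1000 = 239.9562 kg/day
Removed = Load_in * eff / 100 = 239.9562 * 63.7800 / 100 = 153.0441 kg/day
Load_out = Load_in - Removed = 239.9562 - 153.0441 = 86.9121 kg/day


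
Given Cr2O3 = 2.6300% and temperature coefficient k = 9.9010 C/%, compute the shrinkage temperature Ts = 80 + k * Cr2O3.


Formula: Ts = 80 + k * Cr2O3
Substituting: Ts = 80 + 9.9010 * 2.6300
Result: 106.0396 C


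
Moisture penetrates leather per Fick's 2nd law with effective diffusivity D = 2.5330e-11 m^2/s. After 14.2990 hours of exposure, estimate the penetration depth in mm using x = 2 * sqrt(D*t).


t = 14.2990 hr * 3600 = 51476.4000 s
D * t = 2.5330e-11 * 51476.4000 = 1.3039e-06
x = 2 * sqrt(D*t) = 2 * sqrt(1.3039e-06) = 0.00228377 m = 2.2838 mm


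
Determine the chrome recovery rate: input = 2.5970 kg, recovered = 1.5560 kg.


Formula: Recovery = recovered / input * 100
Substituting: Recovery = 1.5560 / 2.5970 * 100
Result: 59.9153 %


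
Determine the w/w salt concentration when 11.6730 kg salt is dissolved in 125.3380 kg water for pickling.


Formula: Conc = salt / (water + salt) * 100
Substituting: Conc = 11.6730 / (125.3380 + 11.6730) * 100
Result: 8.5198 %


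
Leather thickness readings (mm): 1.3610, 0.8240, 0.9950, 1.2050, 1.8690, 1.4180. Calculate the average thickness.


Formula: Average = sum / n
Substituting: Average = 7.6720 / 6
Result: 1.2787 mm


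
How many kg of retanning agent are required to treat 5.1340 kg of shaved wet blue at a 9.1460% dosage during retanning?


Formula: Retan = substrate * pct / 100
Substituting: Retan = 5.1340 * 9.1460 / 100
Result: 0.4696 kg


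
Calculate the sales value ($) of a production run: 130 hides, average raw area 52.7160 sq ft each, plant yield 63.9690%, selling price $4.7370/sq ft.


Raw_total = N * avg_area = 130 * 52.7160 = 6853.0800 sq ft
Finished = Raw_total * yield / 100 = 6853.0800 * 63.9690 / 100 = 4383.8467 sq ft
Value = Finished * price = 4383.8467 * 4.7370 = 20766.2820 $


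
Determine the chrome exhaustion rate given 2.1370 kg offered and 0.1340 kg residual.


Formula: Uptake = (offered - residual) / offered * 100
Substituting: Uptake = (2.1370 - 0.1340) / 2.1370 * 100
Result: 93.7295 %


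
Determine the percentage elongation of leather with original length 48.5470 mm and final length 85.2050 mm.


Formula: Elongation = (Lf - L0) / L0 * 100
Substituting: Elongation = (85.2050 - 48.5470) / 48.5470 * 100
Result: 75.5103 %


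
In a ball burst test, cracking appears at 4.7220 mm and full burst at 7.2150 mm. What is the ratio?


Formula: Ratio = crack / burst
Substituting: Ratio = 4.7220 / 7.2150
Result: 0.6545


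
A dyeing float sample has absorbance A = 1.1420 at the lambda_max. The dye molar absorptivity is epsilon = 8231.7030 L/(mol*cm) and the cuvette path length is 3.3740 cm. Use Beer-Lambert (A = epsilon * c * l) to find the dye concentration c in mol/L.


Formula: c = A / (epsilon * l)
Substituting: c = 1.1420 / (8231.7030 * 3.3740)
Result: 4.1118e-05 mol/L


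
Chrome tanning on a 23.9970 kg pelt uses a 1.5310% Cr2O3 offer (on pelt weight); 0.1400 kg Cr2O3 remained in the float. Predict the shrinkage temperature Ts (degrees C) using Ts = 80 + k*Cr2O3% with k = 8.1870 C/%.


Offered = pelt * offer_pct / 100 = 23.9970 * 1.5310 / 100 = 0.3674 kg
Uptake = offered - residual = 0.3674 - 0.1400 = 0.2274 kg
Cr2O3% on pelt = uptake / pelt * 100 = 0.2274 / 23.9970 * 100 = 0.9476 %
Ts = 80 + k * Cr2O3% = 80 + 8.1870 * 0.9476 = 87.7579 C


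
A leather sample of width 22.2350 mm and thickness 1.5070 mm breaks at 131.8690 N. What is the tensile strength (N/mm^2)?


Formula: TS = force / (width * thickness)
Substituting: TS = 131.8690 / (22.2350 * 1.5070)
Result: 3.9354 N/mm^2


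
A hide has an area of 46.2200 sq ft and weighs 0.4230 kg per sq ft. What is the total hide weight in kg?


Formula: Weight = area * weight_per_sqft
Substituting: Weight = 46.2200 * 0.4230
Result: 19.5511 kg


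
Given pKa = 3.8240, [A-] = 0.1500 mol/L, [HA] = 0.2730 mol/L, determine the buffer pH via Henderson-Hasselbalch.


ratio = [A-] / [HA] = 0.1500 / 0.2730 = 0.5495
log10(ratio) = -0.2601
pH = pKa + log10(ratio) = 3.8240 - 0.2601 = 3.5639


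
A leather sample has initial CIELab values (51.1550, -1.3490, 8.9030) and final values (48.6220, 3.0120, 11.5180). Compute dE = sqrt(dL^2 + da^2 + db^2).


dL = -2.5330, da = 4.3610, db = 2.6150
dE = sqrt((-2.5330)^2 + 4.3610^2 + 2.6150^2) = 5.6809


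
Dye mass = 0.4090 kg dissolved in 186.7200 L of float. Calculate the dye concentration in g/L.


Formula: Conc = dye_mass(kg) / volume(L) * 1000
Substituting: Conc = 0.4090 / 186.7200 * 1000
Result: 2.1904 g/L


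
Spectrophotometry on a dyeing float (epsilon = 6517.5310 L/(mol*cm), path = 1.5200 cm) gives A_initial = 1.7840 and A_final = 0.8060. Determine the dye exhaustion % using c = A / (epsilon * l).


c_initial = A_i / (epsilon * l) = 1.7840 / (6517.5310 * 1.5200) = 1.8008e-04 mol/L
c_final = A_f / (epsilon * l) = 0.8060 / (6517.5310 * 1.5200) = 8.1360e-05 mol/L
Exhaustion = (c_initial - c_final) / c_initial * 100 = (1.8008e-04 - 8.1360e-05) / 1.8008e-04 * 100 = 54.8206 %


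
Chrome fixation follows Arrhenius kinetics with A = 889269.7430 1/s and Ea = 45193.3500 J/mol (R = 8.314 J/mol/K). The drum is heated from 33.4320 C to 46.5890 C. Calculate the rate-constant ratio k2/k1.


T1 = 33.4320 + 273.15 = 306.5820 K; T2 = 46.5890 + 273.15 = 319.7390 K
k1 = A * exp(-Ea/(R*T1)) = 889269.7430 * exp(-45193.3500/(8.314*306.5820)) = 0.017735 1/s
k2 = A * exp(-Ea/(R*T2)) = 889269.7430 * exp(-45193.3500/(8.314*319.7390)) = 0.0367864 1/s
k2/k1 = 0.0367864 / 0.017735 = 2.0742


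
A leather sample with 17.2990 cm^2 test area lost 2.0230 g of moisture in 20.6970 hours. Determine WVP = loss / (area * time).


Formula: WVP = loss / (area * time)
Substituting: WVP = 2.0230 / (17.2990 * 20.6970)
Result: 0.00565025 g/(cm^2*hr)


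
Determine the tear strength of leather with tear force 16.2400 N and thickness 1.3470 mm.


Formula: Tear strength = force / thickness
Substituting: Tear strength = 16.2400 / 1.3470
Result: 12.0564 N/mm
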